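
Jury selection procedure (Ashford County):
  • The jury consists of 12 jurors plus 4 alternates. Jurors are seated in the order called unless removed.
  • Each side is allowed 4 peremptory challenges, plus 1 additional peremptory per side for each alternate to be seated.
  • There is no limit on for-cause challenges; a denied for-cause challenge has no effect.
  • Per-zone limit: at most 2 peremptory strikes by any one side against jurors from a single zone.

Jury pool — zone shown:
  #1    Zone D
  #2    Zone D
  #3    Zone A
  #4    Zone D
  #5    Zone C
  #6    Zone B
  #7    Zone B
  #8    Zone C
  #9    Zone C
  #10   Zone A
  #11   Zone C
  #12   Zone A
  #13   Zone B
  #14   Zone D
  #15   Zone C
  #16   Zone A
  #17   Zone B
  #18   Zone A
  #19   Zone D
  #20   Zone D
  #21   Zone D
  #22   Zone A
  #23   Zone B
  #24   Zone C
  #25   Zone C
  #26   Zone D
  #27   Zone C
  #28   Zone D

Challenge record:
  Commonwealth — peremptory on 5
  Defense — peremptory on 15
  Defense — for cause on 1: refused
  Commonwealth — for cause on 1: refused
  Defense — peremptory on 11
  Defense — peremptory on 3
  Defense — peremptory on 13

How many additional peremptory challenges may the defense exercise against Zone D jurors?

2

Defense peremptories so far: #15, #11, #3, #13 — 4 of 8 used, 4 left overall.
Against Zone D: none yet — per-zone cap 2 leaves 2.
Binding limit: min(4, 2) = 2.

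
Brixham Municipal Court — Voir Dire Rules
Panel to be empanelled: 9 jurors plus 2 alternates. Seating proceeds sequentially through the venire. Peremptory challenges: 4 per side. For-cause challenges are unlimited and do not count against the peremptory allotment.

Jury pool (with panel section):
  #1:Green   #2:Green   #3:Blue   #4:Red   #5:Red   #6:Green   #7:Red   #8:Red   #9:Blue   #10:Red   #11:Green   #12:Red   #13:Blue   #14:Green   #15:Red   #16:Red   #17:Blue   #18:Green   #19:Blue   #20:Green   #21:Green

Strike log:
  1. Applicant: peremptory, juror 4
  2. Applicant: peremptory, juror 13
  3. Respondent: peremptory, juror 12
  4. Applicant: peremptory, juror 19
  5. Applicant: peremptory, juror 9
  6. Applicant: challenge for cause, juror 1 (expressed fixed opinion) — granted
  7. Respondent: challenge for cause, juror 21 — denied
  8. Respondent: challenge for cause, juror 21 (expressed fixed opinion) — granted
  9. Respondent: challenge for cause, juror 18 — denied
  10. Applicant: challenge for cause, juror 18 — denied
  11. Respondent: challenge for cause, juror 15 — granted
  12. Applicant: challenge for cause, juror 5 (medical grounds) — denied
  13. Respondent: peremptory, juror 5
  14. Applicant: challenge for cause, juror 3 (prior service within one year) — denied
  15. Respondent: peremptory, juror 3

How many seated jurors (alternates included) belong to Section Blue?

1

Removed: #1, #3, #4, #5, #9, #12, #13, #15, #19, #21.
Seated (11 incl. alternates): #2, #6, #7, #8, #10, #11, #14, #16, #17, #18, #20.
Of those, in Section Blue: #17 → 1.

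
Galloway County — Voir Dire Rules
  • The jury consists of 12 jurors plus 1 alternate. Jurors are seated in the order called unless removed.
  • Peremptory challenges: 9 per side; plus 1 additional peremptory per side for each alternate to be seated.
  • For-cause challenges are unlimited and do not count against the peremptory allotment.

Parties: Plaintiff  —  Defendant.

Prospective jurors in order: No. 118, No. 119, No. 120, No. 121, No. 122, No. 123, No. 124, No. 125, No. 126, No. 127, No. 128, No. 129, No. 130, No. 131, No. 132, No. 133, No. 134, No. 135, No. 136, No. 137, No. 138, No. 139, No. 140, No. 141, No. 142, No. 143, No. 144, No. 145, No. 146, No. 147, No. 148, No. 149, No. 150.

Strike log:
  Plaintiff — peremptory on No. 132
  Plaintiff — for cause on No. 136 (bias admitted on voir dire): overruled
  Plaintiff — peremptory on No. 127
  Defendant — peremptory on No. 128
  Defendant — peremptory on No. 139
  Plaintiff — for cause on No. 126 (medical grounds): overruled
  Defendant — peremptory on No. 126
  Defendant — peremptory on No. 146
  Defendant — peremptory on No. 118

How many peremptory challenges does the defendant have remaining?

5

Defendant allotment: 9 base + 1 × 1 alternate = 10.
Defendant peremptories used: #128, #139, #126, #146, #118 — 5.
Remaining: 10 − 5 = 5.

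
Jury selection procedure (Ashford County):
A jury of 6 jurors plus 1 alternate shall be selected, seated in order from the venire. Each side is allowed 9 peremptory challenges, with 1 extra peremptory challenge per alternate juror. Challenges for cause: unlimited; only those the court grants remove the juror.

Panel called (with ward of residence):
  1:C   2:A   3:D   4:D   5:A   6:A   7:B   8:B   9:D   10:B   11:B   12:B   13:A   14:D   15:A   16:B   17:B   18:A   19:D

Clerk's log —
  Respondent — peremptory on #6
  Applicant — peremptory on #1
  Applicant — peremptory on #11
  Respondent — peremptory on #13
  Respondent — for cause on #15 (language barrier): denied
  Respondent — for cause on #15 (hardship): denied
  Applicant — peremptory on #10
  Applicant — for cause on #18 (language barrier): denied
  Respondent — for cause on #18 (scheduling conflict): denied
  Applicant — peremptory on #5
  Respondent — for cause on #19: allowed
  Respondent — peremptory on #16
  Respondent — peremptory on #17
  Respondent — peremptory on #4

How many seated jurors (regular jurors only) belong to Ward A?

1

Removed: #1, #4, #5, #6, #10, #11, #13, #16, #17, #19.
Seated jurors 1–6: #2, #3, #7, #8, #9, #12 (alternates #14 not counted).
Of those, in Ward A: #2 → 1.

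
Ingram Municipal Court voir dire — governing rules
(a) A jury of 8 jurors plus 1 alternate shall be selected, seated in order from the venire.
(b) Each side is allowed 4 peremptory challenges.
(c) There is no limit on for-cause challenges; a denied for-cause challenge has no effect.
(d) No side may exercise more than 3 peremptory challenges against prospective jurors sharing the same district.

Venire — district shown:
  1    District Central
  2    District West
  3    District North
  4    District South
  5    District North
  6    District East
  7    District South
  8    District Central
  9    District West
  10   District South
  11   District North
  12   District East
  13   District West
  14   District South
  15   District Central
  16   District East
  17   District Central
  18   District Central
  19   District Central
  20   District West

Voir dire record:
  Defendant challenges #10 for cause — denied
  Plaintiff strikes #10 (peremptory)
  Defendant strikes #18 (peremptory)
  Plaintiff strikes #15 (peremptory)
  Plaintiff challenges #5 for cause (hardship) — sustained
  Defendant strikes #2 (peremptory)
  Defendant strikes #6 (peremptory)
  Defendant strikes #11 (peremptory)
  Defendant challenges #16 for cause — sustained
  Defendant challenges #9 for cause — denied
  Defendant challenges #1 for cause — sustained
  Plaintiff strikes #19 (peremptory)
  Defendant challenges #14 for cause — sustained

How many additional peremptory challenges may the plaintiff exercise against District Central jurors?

1

Plaintiff peremptories so far: #10, #15, #19 — 3 of 4 used, 1 left overall.
Against District Central: #15, #19 — 2 used; per-district cap 3 leaves 1.
Binding limit: min(1, 1) = 1.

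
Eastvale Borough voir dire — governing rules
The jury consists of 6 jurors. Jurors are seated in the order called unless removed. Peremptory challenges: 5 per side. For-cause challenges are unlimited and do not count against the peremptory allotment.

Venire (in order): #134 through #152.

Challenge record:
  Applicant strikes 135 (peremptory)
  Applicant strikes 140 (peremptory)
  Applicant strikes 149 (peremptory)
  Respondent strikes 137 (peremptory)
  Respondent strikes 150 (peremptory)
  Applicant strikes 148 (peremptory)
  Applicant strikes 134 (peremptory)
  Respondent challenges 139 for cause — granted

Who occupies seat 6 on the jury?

144

Removed: #134, #135, #137, #139, #140, #148, #149, #150.
Seating in order: seats 1–6 → #136, #138, #141, #142, #143, #144.
So seat 6 is #144.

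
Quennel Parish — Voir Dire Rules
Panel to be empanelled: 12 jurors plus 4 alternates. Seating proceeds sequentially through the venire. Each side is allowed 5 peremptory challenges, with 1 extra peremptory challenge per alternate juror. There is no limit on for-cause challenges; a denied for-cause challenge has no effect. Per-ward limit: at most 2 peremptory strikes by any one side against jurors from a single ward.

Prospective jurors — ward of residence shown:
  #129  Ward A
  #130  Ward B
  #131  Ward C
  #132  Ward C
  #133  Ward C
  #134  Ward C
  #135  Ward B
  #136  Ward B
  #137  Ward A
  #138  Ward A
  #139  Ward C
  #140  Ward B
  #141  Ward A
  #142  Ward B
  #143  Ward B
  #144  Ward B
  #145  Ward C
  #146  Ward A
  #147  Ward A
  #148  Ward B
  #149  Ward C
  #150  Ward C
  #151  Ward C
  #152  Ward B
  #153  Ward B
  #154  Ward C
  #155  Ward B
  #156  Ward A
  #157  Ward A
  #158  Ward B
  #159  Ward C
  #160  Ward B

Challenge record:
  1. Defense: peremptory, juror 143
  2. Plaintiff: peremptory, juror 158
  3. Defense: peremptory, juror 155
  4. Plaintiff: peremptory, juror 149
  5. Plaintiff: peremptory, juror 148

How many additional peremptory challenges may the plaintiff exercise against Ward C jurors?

Plaintiff peremptories so far: #158, #149, #148 — 3 of 9 used, 6 left overall.
Against Ward C: #149 — 1 used; per-ward cap 2 leaves 1.
Binding limit: min(6, 1) = 1.

1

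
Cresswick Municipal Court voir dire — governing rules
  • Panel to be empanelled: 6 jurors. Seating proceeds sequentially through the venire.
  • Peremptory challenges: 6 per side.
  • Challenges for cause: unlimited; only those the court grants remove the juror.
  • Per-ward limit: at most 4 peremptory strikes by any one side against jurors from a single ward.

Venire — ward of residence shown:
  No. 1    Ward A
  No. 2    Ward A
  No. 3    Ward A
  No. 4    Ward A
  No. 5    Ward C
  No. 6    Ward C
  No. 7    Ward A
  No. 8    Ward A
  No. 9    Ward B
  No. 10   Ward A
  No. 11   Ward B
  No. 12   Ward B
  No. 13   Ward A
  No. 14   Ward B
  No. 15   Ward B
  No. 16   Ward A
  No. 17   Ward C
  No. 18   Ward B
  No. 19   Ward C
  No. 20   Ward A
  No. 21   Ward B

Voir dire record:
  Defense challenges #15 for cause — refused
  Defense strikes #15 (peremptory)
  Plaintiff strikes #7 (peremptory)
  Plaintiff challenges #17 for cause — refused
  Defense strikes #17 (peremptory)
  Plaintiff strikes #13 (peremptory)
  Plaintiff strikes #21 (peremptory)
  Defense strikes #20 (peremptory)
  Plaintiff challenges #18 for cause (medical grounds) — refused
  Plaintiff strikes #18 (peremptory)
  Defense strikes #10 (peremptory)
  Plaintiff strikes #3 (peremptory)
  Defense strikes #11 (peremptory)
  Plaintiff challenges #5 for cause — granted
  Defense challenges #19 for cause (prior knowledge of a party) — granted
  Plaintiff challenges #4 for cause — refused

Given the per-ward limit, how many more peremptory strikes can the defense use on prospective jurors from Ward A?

Defense peremptories so far: #15, #17, #20, #10, #11 — 5 of 6 used, 1 left overall.
Against Ward A: #20, #10 — 2 used; per-ward cap 4 leaves 2.
Binding limit: min(1, 2) = 1.

1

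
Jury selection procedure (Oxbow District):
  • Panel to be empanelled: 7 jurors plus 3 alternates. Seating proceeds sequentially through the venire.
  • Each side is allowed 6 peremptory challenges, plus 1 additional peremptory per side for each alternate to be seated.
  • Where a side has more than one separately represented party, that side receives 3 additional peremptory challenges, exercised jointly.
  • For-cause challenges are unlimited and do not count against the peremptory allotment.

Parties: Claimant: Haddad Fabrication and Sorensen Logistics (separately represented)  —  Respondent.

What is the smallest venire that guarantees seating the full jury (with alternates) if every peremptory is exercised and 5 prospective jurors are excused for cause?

36

Seats to fill: 7 + 3 alternates = 10.
Peremptories — Claimant: 6 + 1×3 + 3 = 12; Respondent: 6 + 1×3 = 9; total 21.
For-cause removals: 5.
Minimum venire: 10 + 21 + 5 = 36.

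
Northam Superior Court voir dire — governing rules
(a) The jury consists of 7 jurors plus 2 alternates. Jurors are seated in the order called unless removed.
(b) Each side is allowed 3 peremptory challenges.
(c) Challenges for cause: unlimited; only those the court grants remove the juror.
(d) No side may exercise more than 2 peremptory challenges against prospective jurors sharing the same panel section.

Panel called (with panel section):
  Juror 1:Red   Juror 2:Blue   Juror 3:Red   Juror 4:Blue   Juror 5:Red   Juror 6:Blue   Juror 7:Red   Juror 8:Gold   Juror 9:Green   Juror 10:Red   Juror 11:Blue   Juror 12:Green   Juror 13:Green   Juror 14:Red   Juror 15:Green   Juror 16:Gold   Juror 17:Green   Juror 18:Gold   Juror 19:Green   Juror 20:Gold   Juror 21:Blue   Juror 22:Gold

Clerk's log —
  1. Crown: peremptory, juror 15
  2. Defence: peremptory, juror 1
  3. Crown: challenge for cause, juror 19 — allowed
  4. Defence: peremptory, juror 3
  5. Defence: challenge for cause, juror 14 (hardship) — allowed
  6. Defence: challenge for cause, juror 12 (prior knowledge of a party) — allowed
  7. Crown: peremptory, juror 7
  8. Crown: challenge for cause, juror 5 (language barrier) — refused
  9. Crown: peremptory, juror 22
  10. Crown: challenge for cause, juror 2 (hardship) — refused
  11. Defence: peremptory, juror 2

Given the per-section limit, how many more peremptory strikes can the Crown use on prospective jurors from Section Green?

Crown peremptories so far: #15, #7, #22 — 3 of 3 used, 0 left overall.
Against Section Green: #15 — 1 used; per-section cap 2 leaves 1.
Binding limit: min(0, 1) = 0.

0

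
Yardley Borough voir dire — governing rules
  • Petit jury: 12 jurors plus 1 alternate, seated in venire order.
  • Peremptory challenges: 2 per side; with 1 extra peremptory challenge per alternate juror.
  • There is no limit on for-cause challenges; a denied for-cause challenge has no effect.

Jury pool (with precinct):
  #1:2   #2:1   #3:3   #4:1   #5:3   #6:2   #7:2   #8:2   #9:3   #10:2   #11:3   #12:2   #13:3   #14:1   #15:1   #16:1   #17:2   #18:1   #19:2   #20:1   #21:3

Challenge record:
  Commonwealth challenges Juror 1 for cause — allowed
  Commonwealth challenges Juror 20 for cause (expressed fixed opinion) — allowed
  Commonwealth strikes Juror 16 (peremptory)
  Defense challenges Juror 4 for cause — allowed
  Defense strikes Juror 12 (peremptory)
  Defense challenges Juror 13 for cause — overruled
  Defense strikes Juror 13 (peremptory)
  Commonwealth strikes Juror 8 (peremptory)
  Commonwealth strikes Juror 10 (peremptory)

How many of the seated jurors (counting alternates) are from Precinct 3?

5

Removed: #1, #4, #8, #10, #12, #13, #16, #20.
Seated (13 incl. alternates): #2, #3, #5, #6, #7, #9, #11, #14, #15, #17, #18, #19, #21.
Of those, in Precinct 3: #3, #5, #9, #11, #21 → 5.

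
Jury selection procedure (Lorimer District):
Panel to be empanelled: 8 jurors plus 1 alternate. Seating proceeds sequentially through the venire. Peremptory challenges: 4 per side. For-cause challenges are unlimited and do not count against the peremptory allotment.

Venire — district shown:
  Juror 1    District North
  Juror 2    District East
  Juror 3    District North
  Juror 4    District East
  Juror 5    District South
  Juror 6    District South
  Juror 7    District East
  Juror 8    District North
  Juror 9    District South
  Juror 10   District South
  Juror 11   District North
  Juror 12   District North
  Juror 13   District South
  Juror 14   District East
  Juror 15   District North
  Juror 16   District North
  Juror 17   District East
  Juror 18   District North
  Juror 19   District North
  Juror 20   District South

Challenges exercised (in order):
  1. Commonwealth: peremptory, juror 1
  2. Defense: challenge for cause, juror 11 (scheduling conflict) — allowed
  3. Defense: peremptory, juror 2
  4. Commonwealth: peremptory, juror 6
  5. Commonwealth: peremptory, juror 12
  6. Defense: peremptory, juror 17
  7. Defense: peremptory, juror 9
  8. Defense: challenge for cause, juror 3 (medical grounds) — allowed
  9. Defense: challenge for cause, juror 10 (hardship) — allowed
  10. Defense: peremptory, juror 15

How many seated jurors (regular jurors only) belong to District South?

Removed: #1, #2, #3, #6, #9, #10, #11, #12, #15, #17.
Seated jurors 1–8: #4, #5, #7, #8, #13, #14, #16, #18 (alternates #19 not counted).
Of those, in District South: #5, #13 → 2.

2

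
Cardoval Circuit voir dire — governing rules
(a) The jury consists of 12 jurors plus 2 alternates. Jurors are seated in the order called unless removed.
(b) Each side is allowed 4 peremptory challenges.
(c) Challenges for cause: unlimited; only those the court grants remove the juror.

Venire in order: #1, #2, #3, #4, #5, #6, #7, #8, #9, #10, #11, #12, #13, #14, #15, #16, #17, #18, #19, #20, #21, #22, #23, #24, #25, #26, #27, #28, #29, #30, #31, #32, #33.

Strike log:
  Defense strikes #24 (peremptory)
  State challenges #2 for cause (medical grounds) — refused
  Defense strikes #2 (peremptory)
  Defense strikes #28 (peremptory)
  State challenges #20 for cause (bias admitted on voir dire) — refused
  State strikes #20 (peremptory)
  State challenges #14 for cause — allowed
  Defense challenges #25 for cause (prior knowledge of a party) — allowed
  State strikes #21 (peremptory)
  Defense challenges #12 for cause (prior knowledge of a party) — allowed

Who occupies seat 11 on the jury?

13

Removed: #2, #12, #14, #20, #21, #24, #25, #28.
Seating in order: seats 1–12 → #1, #3, #4, #5, #6, #7, #8, #9, #10, #11, #13, #15; alternates → #16, #17.
So seat 11 is #13.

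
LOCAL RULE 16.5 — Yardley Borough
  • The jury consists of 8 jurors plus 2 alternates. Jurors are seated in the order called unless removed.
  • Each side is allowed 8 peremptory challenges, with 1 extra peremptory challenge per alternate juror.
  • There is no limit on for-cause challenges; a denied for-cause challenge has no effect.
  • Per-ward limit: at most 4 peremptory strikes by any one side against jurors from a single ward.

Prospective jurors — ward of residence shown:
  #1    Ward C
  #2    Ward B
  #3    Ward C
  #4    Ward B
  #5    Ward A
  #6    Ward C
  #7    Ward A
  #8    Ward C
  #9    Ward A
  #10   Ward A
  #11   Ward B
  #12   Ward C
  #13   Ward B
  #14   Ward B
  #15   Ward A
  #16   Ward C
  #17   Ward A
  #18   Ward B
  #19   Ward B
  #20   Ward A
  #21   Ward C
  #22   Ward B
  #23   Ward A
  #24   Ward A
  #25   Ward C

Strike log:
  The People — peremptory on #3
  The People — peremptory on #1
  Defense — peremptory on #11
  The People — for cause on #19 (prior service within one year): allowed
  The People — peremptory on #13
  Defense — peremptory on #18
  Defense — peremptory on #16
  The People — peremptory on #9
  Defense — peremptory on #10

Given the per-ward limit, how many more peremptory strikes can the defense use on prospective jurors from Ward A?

3

Defense peremptories so far: #11, #18, #16, #10 — 4 of 10 used, 6 left overall.
Against Ward A: #10 — 1 used; per-ward cap 4 leaves 3.
Binding limit: min(6, 3) = 3.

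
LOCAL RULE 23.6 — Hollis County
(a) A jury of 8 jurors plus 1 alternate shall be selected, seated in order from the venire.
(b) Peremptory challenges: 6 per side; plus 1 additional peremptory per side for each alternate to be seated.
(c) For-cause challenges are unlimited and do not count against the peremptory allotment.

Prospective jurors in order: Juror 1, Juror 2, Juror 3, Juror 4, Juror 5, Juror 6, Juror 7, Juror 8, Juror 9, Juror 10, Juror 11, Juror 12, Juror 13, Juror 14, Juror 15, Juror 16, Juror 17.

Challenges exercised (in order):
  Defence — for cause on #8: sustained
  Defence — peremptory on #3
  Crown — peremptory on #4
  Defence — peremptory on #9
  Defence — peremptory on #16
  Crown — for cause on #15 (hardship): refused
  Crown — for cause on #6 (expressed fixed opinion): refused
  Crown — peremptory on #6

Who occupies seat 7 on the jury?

Removed: #3, #4, #6, #8, #9, #16. (#15 stays — for-cause denied.)
Seating in order: seats 1–8 → #1, #2, #5, #7, #10, #11, #12, #13; alternates → #14.
So seat 7 is #12.

12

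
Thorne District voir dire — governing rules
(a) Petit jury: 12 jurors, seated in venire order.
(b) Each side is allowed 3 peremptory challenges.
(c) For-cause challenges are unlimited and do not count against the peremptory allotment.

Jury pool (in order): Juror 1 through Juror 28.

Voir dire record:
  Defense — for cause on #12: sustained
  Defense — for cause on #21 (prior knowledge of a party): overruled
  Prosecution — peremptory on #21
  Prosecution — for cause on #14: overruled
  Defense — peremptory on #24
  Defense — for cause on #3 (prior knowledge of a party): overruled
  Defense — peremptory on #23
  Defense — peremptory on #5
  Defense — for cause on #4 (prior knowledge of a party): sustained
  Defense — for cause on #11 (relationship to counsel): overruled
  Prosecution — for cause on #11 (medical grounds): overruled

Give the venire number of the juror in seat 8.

10

Removed: #4, #5, #12, #21, #23, #24. (#3, #11, #14 stay — for-cause denied.)
Seating in order: seats 1–12 → #1, #2, #3, #6, #7, #8, #9, #10, #11, #13, #14, #15.
So seat 8 is #10.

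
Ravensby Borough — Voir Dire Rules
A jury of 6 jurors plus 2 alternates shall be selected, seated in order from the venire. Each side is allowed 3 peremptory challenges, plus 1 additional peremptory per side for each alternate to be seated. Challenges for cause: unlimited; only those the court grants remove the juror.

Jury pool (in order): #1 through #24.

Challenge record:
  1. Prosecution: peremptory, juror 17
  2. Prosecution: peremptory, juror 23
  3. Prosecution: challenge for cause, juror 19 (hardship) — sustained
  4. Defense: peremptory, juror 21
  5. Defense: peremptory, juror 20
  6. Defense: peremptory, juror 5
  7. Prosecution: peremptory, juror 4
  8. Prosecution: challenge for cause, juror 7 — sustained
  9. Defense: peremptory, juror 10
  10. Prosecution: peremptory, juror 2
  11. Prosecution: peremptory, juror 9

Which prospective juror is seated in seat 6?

Removed: #2, #4, #5, #7, #9, #10, #17, #19, #20, #21, #23.
Seating in order: seats 1–6 → #1, #3, #6, #8, #11, #12; alternates → #13, #14.
So seat 6 is #12.

12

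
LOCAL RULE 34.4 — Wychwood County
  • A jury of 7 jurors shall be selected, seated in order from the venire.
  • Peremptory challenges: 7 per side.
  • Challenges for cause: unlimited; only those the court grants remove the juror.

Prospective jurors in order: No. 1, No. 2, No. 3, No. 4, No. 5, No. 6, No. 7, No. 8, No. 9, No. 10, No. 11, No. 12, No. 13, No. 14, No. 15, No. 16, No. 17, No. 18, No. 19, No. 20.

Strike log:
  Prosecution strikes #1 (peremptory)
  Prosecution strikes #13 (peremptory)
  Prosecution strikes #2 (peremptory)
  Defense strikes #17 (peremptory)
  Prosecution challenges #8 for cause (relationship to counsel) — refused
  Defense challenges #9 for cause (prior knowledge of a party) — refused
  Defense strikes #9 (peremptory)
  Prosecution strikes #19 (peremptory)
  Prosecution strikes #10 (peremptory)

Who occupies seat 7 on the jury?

Removed: #1, #2, #9, #10, #13, #17, #19. (#8 stays — for-cause denied.)
Seating in order: seats 1–7 → #3, #4, #5, #6, #7, #8, #11.
So seat 7 is #11.

11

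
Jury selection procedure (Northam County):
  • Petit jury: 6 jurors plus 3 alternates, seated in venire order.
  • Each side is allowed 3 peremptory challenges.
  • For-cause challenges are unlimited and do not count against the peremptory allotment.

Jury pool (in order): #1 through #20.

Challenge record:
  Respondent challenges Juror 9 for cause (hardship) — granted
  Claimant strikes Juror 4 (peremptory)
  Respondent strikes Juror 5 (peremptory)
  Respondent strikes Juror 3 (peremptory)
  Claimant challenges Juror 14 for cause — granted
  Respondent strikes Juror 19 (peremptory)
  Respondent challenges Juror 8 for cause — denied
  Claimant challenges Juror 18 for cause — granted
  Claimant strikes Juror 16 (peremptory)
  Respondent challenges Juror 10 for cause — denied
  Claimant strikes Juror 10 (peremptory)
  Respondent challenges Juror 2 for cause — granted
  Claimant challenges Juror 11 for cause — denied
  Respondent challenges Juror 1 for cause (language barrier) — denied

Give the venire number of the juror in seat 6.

12

Removed: #2, #3, #4, #5, #9, #10, #14, #16, #18, #19. (#1, #8, #11 stay — for-cause denied.)
Seating in order: seats 1–6 → #1, #6, #7, #8, #11, #12; alternates → #13, #15, #17.
So seat 6 is #12.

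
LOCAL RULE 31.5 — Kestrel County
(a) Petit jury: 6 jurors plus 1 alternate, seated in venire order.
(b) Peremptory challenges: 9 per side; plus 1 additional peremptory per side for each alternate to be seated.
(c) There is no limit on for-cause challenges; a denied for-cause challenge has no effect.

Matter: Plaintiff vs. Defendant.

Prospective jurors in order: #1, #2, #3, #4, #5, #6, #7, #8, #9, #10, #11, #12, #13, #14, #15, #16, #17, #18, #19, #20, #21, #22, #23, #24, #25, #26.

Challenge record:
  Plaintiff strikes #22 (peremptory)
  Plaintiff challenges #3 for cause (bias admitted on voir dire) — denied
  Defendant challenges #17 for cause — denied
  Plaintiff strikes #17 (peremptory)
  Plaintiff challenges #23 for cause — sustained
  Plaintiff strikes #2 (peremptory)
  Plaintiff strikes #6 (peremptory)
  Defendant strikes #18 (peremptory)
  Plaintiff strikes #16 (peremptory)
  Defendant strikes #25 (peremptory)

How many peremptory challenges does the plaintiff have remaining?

5

Plaintiff allotment: 9 base + 1 × 1 alternate = 10.
Plaintiff peremptories used: #22, #17, #2, #6, #16 — 5 (for-cause on #3, #23 don't count).
Remaining: 10 − 5 = 5.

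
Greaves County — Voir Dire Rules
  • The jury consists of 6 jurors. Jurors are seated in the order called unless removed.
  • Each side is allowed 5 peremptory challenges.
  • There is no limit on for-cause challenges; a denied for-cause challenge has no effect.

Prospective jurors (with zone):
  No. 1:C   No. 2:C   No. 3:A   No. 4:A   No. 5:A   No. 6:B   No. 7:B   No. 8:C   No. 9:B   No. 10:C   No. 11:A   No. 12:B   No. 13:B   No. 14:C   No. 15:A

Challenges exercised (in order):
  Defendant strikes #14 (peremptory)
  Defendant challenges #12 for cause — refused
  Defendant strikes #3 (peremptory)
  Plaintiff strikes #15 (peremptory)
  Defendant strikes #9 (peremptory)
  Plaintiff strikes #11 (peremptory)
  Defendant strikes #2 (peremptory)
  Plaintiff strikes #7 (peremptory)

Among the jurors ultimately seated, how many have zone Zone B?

1

Removed: #2, #3, #7, #9, #11, #14, #15.
Seated jurors 1–6: #1, #4, #5, #6, #8, #10.
Of those, in Zone B: #6 → 1.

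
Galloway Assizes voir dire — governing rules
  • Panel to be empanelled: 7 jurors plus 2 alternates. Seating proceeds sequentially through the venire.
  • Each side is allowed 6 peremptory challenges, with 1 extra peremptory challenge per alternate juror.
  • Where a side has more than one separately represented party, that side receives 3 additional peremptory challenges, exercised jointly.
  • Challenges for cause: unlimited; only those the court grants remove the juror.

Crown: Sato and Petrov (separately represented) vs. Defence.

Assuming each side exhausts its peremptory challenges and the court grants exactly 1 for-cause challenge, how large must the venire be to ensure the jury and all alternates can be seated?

Seats to fill: 7 + 2 alternates = 9.
Peremptories — Crown: 6 + 1×2 + 3 = 11; Defence: 6 + 1×2 = 8; total 19.
For-cause removals: 1.
Minimum venire: 9 + 19 + 1 = 29.

29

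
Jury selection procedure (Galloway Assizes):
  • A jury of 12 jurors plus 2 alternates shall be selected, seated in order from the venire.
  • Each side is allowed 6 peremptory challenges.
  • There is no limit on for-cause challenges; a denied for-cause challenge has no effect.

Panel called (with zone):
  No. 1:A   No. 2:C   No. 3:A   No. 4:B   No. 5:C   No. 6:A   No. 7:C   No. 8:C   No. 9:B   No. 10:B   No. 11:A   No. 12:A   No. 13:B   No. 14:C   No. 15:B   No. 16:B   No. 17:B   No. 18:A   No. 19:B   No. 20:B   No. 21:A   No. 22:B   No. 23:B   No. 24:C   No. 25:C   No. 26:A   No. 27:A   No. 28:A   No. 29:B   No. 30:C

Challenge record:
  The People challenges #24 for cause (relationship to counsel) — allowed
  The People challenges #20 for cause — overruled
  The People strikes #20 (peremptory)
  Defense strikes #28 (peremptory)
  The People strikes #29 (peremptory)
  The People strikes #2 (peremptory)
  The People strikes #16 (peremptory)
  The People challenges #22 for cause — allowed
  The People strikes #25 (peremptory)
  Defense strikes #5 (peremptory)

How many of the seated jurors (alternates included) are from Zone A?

Removed: #2, #5, #16, #20, #22, #24, #25, #28, #29.
Seated (14 incl. alternates): #1, #3, #4, #6, #7, #8, #9, #10, #11, #12, #13, #14, #15, #17.
Of those, in Zone A: #1, #3, #6, #11, #12 → 5.

5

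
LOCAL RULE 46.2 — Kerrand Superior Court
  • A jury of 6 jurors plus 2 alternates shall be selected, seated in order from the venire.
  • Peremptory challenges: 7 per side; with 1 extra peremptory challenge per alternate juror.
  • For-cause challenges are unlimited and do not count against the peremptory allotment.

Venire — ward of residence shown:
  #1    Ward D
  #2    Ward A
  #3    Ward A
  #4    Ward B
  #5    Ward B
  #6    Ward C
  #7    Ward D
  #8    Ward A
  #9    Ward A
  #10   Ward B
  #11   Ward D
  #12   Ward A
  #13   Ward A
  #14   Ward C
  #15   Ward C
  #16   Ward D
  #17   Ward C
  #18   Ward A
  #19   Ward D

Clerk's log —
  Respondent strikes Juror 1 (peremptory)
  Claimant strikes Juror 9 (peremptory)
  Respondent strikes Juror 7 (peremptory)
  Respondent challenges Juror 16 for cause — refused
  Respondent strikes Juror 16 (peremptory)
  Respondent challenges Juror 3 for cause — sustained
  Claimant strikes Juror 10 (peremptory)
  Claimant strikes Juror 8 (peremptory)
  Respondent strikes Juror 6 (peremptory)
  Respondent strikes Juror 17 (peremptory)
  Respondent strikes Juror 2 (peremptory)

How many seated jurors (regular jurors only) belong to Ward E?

Removed: #1, #2, #3, #6, #7, #8, #9, #10, #16, #17.
Seated jurors 1–6: #4, #5, #11, #12, #13, #14 (alternates #15, #18 not counted).
None of those are in Ward E → 0.

0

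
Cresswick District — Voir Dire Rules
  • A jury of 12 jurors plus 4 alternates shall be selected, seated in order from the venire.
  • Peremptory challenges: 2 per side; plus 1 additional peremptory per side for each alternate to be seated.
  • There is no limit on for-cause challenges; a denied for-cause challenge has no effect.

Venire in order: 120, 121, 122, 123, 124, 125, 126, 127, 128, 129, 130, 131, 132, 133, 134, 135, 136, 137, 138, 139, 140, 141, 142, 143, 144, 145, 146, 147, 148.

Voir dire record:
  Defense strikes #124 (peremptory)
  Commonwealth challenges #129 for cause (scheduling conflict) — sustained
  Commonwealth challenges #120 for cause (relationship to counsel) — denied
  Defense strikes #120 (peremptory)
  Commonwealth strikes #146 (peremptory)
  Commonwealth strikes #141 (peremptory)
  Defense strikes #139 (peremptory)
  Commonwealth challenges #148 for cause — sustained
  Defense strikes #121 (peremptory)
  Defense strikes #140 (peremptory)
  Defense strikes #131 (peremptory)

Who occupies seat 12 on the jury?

Removed: #120, #121, #124, #129, #131, #139, #140, #141, #146, #148.
Seating in order: seats 1–12 → #122, #123, #125, #126, #127, #128, #130, #132, #133, #134, #135, #136; alternates → #137, #138, #142, #143.
So seat 12 is #136.

136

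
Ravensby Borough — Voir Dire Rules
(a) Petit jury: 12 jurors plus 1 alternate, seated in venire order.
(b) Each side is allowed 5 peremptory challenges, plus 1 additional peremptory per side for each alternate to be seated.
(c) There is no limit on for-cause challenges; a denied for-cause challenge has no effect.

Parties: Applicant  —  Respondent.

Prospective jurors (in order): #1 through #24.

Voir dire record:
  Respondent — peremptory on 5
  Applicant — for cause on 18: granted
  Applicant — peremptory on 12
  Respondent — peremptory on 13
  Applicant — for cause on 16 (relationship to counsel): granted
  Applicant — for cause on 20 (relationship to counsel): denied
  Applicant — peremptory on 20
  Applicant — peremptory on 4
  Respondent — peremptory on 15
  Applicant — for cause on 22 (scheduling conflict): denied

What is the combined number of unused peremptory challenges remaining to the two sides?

Applicant allotment: 5 base + 1 × 1 alternate = 6. Respondent allotment: 5 base + 1 × 1 alternate = 6.
Applicant peremptories used: #12, #20, #4 — 3 (for-cause on #18, #16, #20, #22 don't count).
Respondent peremptories used: #5, #13, #15 — 3.
Remaining: (6 − 3) + (6 − 3) = 6.

6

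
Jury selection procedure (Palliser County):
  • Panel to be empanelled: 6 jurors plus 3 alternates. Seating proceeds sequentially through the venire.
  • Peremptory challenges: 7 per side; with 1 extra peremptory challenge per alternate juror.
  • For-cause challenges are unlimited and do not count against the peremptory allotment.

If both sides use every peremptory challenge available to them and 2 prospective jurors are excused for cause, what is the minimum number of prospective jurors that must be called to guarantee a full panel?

31

Seats to fill: 6 + 3 alternates = 9.
Peremptories: 7 + 1×3 = 10 per side × 2 sides = 20.
For-cause removals: 2.
Minimum venire: 9 + 20 + 2 = 31.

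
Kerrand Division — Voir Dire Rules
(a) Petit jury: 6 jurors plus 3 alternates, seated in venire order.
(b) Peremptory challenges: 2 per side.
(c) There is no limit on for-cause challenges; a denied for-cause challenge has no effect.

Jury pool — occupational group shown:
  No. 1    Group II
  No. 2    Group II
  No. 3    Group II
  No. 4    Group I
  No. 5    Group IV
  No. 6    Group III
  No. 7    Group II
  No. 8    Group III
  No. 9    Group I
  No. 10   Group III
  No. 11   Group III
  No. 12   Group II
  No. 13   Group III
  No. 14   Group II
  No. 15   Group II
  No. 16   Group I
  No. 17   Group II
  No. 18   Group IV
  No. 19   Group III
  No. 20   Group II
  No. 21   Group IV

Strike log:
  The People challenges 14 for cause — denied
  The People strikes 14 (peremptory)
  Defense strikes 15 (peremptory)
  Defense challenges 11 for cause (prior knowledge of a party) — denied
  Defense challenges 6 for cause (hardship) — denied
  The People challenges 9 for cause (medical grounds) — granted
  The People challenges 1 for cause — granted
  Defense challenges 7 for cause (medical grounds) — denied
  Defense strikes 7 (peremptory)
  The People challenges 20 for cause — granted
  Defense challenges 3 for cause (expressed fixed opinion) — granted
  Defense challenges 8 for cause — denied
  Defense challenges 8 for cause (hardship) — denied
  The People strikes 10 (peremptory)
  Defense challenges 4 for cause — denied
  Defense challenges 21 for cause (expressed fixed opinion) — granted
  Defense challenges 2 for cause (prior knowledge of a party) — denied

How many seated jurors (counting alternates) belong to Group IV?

1

Removed: #1, #3, #7, #9, #10, #14, #15, #20, #21.
Seated (9 incl. alternates): #2, #4, #5, #6, #8, #11, #12, #13, #16.
Of those, in Group IV: #5 → 1.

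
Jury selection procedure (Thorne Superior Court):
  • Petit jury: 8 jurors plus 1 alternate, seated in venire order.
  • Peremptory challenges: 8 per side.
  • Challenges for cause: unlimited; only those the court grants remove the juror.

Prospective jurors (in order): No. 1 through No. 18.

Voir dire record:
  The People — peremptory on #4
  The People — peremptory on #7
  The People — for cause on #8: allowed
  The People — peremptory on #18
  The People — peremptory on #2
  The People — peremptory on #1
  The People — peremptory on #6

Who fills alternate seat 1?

Removed: #1, #2, #4, #6, #7, #8, #18.
Seating in order: seats 1–8 → #3, #5, #9, #10, #11, #12, #13, #14; alternates → #15.
So alternate 1 is #15.

15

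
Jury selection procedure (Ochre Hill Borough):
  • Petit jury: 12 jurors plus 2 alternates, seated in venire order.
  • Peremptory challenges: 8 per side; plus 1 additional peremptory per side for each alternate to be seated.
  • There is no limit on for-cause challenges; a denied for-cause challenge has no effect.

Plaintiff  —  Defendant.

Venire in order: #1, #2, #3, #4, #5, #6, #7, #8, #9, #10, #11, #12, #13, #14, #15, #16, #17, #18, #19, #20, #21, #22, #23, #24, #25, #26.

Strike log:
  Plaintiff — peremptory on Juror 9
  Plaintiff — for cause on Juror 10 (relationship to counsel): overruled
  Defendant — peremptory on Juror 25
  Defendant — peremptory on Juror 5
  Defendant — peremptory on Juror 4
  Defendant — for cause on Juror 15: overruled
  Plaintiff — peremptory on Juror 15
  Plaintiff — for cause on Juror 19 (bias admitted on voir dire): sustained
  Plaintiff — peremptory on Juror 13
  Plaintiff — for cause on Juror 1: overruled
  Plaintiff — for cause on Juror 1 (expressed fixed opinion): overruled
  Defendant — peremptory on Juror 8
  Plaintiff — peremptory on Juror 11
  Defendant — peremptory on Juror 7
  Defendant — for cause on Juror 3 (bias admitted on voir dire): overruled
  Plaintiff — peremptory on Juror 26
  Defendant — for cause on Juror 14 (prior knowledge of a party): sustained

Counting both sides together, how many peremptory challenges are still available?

Plaintiff allotment: 8 base + 1 × 2 alternates = 10. Defendant allotment: 8 base + 1 × 2 alternates = 10.
Plaintiff peremptories used: #9, #15, #13, #11, #26 — 5 (for-cause on #10, #19, #1, #1 don't count).
Defendant peremptories used: #25, #5, #4, #8, #7 — 5 (for-cause on #15, #3, #14 don't count).
Remaining: (10 − 5) + (10 − 5) = 10.

10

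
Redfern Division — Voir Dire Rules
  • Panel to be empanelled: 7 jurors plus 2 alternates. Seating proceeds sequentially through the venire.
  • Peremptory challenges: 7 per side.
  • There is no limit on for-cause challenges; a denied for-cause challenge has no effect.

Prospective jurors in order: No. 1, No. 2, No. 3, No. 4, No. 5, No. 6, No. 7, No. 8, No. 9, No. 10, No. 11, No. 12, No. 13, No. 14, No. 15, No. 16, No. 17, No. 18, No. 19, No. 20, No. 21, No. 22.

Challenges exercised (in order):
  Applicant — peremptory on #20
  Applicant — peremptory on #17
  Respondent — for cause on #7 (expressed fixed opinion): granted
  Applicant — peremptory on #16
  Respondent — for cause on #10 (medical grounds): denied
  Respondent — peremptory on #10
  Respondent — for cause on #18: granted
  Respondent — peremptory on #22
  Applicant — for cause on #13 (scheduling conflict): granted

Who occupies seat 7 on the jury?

8

Removed: #7, #10, #13, #16, #17, #18, #20, #22.
Seating in order: seats 1–7 → #1, #2, #3, #4, #5, #6, #8; alternates → #9, #11.
So seat 7 is #8.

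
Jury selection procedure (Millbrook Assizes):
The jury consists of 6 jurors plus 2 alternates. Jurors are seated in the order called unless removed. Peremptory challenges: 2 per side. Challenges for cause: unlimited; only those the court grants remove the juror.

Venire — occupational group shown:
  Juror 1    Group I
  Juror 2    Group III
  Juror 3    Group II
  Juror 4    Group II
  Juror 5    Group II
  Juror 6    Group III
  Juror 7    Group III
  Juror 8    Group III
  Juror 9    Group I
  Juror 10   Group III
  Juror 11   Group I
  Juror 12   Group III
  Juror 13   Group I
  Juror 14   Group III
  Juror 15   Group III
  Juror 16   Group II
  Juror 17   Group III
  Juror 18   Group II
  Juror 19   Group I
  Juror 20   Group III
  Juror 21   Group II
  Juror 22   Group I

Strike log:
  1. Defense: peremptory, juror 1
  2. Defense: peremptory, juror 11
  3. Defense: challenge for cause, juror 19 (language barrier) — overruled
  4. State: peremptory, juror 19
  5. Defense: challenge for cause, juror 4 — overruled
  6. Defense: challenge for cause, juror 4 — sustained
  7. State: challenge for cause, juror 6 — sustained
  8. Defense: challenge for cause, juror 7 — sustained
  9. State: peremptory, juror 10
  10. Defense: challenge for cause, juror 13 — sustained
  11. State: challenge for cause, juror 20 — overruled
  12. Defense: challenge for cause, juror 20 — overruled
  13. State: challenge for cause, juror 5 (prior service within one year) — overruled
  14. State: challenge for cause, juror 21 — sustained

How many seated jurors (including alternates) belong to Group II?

Removed: #1, #4, #6, #7, #10, #11, #13, #19, #21.
Seated (8 incl. alternates): #2, #3, #5, #8, #9, #12, #14, #15.
Of those, in Group II: #3, #5 → 2.

2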